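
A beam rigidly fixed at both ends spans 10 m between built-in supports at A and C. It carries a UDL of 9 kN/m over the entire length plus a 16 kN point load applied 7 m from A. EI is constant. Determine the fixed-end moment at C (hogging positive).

M_C = 98.52 kN·m

Take the two fixed-end moments M_A, M_C as redundants; the released structure is the simple span AC.
On the primary (simply-supported) span, the end slopes from the loading are:
  at A: UDL 9: wL³/(24EI) = 375/EI
  at C: UDL 9: wL³/(24EI) = 375/EI
  at A: point load 16 at a = 7: Pab(L + b)/(6LEI) = 72.8/EI
  at C: point load 16 at a = 7: Pab(L + a)/(6LEI) = 95.2/EI
  θ_A0 = 447.8/EI,  θ_C0 = 470.2/EI
Flexibility coefficients: a unit moment at one end gives L/(3EI) there and L/(6EI) at the far end, so f₁₁ = f₂₂ = 3.333/EI and f₁₂ = f₂₁ = 1.667/EI.
Compatibility — zero rotation at each built-in end:
  3.333 M_A + 1.667 M_C = 447.8
  1.667 M_A + 3.333 M_C = 470.2
Solving the pair gives M_A = 85.08 kN·m and M_C = 98.52 kN·m (hogging).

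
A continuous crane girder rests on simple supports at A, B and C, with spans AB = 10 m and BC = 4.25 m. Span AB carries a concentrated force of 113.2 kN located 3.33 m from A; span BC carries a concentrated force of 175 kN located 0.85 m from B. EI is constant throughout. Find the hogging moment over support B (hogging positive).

Take M_B as the redundant. Released structure: two simple spans AB and BC with a hinge at B.
End slopes at the hinge B, treating each span as simply supported:
  span AB: point load 113.2 at a = 3.33: Pab(L + a)/(6LEI) = 558.6/EI
  span BC: point load 175 at a = 0.85: Pab(L + b)/(6LEI) = 151.7/EI
  relative rotation θ_0 = (558.6 + 151.7)/EI = 710.3/EI
A unit hogging moment at B produces rotation L₁/(3EI) + L₂/(3EI) = 4.75/EI.
Slope continuity at B: θ_0 = M_B·4.75/EI, so M_B = 710.3/4.75 = 149.5 kN·m (hogging).

M_B = 149.5 kN·m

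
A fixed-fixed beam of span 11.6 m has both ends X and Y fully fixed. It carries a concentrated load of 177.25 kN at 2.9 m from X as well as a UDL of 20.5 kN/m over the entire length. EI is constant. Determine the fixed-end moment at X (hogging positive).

Release both end moments; the primary structure is a simply-supported span XY with redundants M_X and M_Y.
On the primary (simply-supported) span, the end slopes from the loading are:
  at X: point load 177.25 at a = 2.9: Pab(L + b)/(6LEI) = 1304/EI
  at Y: point load 177.25 at a = 2.9: Pab(L + a)/(6LEI) = 931.7/EI
  at X: UDL 20.5: wL³/(24EI) = 1333/EI
  at Y: UDL 20.5: wL³/(24EI) = 1333/EI
  θ_X0 = 2638/EI,  θ_Y0 = 2265/EI
Flexibility coefficients: a unit moment at one end gives L/(3EI) there and L/(6EI) at the far end, so f₁₁ = f₂₂ = 3.867/EI and f₁₂ = f₂₁ = 1.933/EI.
Compatibility — zero rotation at each built-in end:
  3.867 M_X + 1.933 M_Y = 2638
  1.933 M_X + 3.867 M_Y = 2265
Solving the pair gives M_X = 519 kN·m and M_Y = 326.3 kN·m (hogging).

M_X = 519 kN·m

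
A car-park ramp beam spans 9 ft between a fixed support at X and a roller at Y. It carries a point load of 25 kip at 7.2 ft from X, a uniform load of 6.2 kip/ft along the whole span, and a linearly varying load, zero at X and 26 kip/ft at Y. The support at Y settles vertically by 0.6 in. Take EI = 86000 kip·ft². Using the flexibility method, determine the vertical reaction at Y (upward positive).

Release the roller at Y. Primary structure: cantilever fixed at X.
Downward deflection at the released point Y due to the loads:
  point load 25 at a = 7.2: Pa²(3L − a)/(6EI) = 4277/EI
  UDL 6.2: wL⁴/(8EI) = 5085/EI
  triangular load, peak 26 at the free end: 11w₀L⁴/(120EI) = 15637/EI
  δ_0 = 24999/EI
Flexibility coefficient — unit upward force at Y: δ_{YY} = L³/(3EI) = 243/EI.
With EI = 86000 kip·ft²: δ_0 = 0.29068 ft and δ_{YY} = 0.002826 ft/kip.
Compatibility — the beam at Y must follow the support down by 0.05 ft: δ_0 − R_Y·δ_{YY} = 0.05, so R_Y = (0.29068 − 0.05)/0.002826 = 85.18 kip.

R_Y = 85.18 kip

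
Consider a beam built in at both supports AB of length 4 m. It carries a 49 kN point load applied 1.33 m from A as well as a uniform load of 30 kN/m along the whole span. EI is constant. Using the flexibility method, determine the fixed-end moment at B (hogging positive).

Release both end moments; the primary structure is a simply-supported span AB with redundants M_A and M_B.
On the primary (simply-supported) span, the end slopes from the loading are:
  at A: point load 49 at a = 1.33: Pab(L + b)/(6LEI) = 48.36/EI
  at B: point load 49 at a = 1.33: Pab(L + a)/(6LEI) = 38.64/EI
  at A: UDL 30: wL³/(24EI) = 80/EI
  at B: UDL 30: wL³/(24EI) = 80/EI
  θ_A0 = 128.4/EI,  θ_B0 = 118.6/EI
Flexibility coefficients: a unit moment at one end gives L/(3EI) there and L/(6EI) at the far end, so f₁₁ = f₂₂ = 1.333/EI and f₁₂ = f₂₁ = 0.6667/EI.
Compatibility — zero rotation at each built-in end:
  1.333 M_A + 0.6667 M_B = 128.4
  0.6667 M_A + 1.333 M_B = 118.6
Solving the pair gives M_A = 69.04 kN·m and M_B = 54.46 kN·m (hogging).

M_B = 54.46 kN·m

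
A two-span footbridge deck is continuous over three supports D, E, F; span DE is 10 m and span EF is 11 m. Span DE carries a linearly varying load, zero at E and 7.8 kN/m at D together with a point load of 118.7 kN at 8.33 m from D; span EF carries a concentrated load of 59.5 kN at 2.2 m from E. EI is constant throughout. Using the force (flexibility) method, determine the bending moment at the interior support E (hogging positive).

Insert a hinge at E; M_E is the redundant, and each span becomes simply supported.
Discontinuity in slope at E on the released structure — sum the simple-span end rotations:
  span DE: triangular load, peak 7.8: 7w₀L³/(360EI) = 151.7/EI
  span DE: point load 118.7 at a = 8.33: Pab(L + a)/(6LEI) = 504.5/EI
  span EF: point load 59.5 at a = 2.2: Pab(L + b)/(6LEI) = 345.6/EI
  relative rotation θ_0 = (656.1 + 345.6)/EI = 1002/EI
A unit hogging moment at E produces rotation L₁/(3EI) + L₂/(3EI) = 7/EI.
Slope continuity at E: θ_0 = M_E·7/EI, so M_E = 1002/7 = 143.1 kN·m (hogging).

M_E = 143.1 kN·m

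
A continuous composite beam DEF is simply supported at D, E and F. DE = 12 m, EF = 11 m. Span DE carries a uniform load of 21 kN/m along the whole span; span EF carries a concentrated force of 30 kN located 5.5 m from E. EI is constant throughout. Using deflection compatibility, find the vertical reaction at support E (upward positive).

R_E = 180.5 kN

Take M_E as the redundant. Released structure: two simple spans DE and EF with a hinge at E.
End slopes at the hinge E, treating each span as simply supported:
  span DE: UDL 21: wL³/(24EI) = 1512/EI
  span EF: point load 30 at a = 5.5: Pab(L + b)/(6LEI) = 226.9/EI
  relative rotation θ_0 = (1512 + 226.9)/EI = 1739/EI
A unit hogging moment at E produces rotation L₁/(3EI) + L₂/(3EI) = 7.667/EI.
Compatibility: M_E·(L₁+L₂)/(3EI) = θ_0, giving M_E = 226.8 kN·m (hogging).
Span DE, ΣM about D with M_E applied at E: R_E^{DE}·12 = 1512 + 226.8, so R_E^{DE} = 144.9 kN and R_D = 252 − 144.9 = 107.1 kN.
Span EF, ΣM about F: R_E^{EF}·11 = 165 + 226.8, so R_E^{EF} = 35.62 kN and R_F = 30 − 35.62 = -5.619 kN.
R_E = 144.9 + 35.62 = 180.5 kN.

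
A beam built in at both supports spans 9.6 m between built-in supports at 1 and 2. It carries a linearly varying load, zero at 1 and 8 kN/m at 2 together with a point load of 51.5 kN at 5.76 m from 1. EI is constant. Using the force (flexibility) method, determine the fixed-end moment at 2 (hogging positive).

Take the two fixed-end moments M_1, M_2 as redundants; the released structure is the simple span 12.
End rotations of the released simple span under the applied load (×1/EI):
  at 1: triangular load, peak 8: 7w₀L³/(360EI) = 137.6/EI
  at 2: triangular load, peak 8: w₀L³/(45EI) = 157.3/EI
  at 1: point load 51.5 at a = 5.76: Pab(L + b)/(6LEI) = 265.8/EI
  at 2: point load 51.5 at a = 5.76: Pab(L + a)/(6LEI) = 303.8/EI
  θ_10 = 403.4/EI,  θ_20 = 461/EI
Flexibility coefficients: a unit moment at one end gives L/(3EI) there and L/(6EI) at the far end, so f₁₁ = f₂₂ = 3.2/EI and f₁₂ = f₂₁ = 1.6/EI.
Compatibility — zero rotation at each built-in end:
  3.2 M_1 + 1.6 M_2 = 403.4
  1.6 M_1 + 3.2 M_2 = 461
Solving the pair gives M_1 = 72.04 kN·m and M_2 = 108.1 kN·m (hogging).

M_2 = 108.1 kN·m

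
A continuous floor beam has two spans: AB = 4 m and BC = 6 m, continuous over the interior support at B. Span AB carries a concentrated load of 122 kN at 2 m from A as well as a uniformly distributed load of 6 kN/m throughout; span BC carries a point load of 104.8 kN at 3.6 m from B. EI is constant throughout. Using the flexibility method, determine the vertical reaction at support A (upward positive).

R_A = 46.8 kN

Release continuity at B by inserting a hinge; the redundant is the internal moment M_B. The primary structure is two simply-supported spans AB and BC.
Rotations at B on the released spans (each span's end-slope, ×1/EI):
  span AB: point load 122 at a = 2: Pab(L + a)/(6LEI) = 122/EI
  span AB: UDL 6: wL³/(24EI) = 16/EI
  span BC: point load 104.8 at a = 3.6: Pab(L + b)/(6LEI) = 211.3/EI
  relative rotation θ_0 = (138 + 211.3)/EI = 349.3/EI
A unit hogging moment at B produces rotation L₁/(3EI) + L₂/(3EI) = 3.333/EI.
Slope continuity at B: θ_0 = M_B·3.333/EI, so M_B = 349.3/3.333 = 104.8 kN·m (hogging).
Span AB, ΣM about A with M_B applied at B: R_B^{AB}·4 = 292 + 104.8, so R_B^{AB} = 99.2 kN and R_A = 146 − 99.2 = 46.8 kN.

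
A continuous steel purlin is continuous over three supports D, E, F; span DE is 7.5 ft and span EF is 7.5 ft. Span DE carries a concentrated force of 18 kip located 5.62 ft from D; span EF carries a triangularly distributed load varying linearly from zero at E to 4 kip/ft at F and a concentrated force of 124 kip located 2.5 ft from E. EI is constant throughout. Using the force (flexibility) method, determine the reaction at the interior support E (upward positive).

R_E = 128.8 kip

Insert a hinge at E; M_E is the redundant, and each span becomes simply supported.
Discontinuity in slope at E on the released structure — sum the simple-span end rotations:
  span DE: point load 18 at a = 5.62: Pab(L + a)/(6LEI) = 55.45/EI
  span EF: triangular load, peak 4: 7w₀L³/(360EI) = 32.81/EI
  span EF: point load 124 at a = 2.5: Pab(L + b)/(6LEI) = 430.6/EI
  relative rotation θ_0 = (55.45 + 463.4)/EI = 518.8/EI
A unit hogging moment at E produces rotation L₁/(3EI) + L₂/(3EI) = 5/EI.
Slope continuity at E: θ_0 = M_E·5/EI, so M_E = 518.8/5 = 103.8 kip·ft (hogging).
Span DE, ΣM about D with M_E applied at E: R_E^{DE}·7.5 = 101.2 + 103.8, so R_E^{DE} = 27.32 kip and R_D = 18 − 27.32 = -9.323 kip.
Span EF, ΣM about F: R_E^{EF}·7.5 = 657.5 + 103.8, so R_E^{EF} = 101.5 kip and R_F = 139 − 101.5 = 37.5 kip.
R_E = 27.32 + 101.5 = 128.8 kip.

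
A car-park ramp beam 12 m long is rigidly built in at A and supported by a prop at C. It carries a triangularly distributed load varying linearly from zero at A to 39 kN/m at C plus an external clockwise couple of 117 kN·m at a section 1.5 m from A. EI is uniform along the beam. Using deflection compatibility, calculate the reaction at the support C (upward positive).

Take the reaction at C as the redundant and release it; the primary structure is a cantilever fixed at A.
Deflection at C on the released cantilever, summing each load's contribution:
  triangular load, peak 39 at the free end: 11w₀L⁴/(120EI) = 74131/EI
  clockwise couple 117 at a = 1.5: M₀a(2L − a)/(2EI) = 1974/EI
  δ_0 = 76106/EI
Tip deflection under a unit load at C: L³/(3EI) = 576/EI.
The prop prevents deflection at C: R_C = δ_0/δ_{CC} = 76106/576 = 132.1 kN.

R_C = 132.1 kN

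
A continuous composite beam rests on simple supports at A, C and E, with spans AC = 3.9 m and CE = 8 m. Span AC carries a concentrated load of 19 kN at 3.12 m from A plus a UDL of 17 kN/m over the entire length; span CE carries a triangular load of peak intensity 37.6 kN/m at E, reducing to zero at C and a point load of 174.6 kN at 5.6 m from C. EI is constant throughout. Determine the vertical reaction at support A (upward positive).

Insert a hinge at C; M_C is the redundant, and each span becomes simply supported.
Discontinuity in slope at C on the released structure — sum the simple-span end rotations:
  span AC: point load 19 at a = 3.12: Pab(L + a)/(6LEI) = 13.87/EI
  span AC: UDL 17: wL³/(24EI) = 42.02/EI
  span CE: triangular load, peak 37.6: 7w₀L³/(360EI) = 374.3/EI
  span CE: point load 174.6 at a = 5.6: Pab(L + b)/(6LEI) = 508.4/EI
  relative rotation θ_0 = (55.89 + 882.8)/EI = 938.7/EI
A unit hogging moment at C produces rotation L₁/(3EI) + L₂/(3EI) = 3.967/EI.
Slope continuity at C: θ_0 = M_C·3.967/EI, so M_C = 938.7/3.967 = 236.6 kN·m (hogging).
Span AC, ΣM about A with M_C applied at C: R_C^{AC}·3.9 = 188.6 + 236.6, so R_C^{AC} = 109 kN and R_A = 85.3 − 109 = -23.73 kN.

R_A = -23.73 kN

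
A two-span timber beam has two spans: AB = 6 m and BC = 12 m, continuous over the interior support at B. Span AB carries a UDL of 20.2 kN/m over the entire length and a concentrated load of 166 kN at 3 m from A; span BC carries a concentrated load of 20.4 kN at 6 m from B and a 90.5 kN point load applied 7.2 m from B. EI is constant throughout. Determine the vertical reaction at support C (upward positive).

R_C = 44.1 kN

Insert a hinge at B; M_B is the redundant, and each span becomes simply supported.
End slopes at the hinge B, treating each span as simply supported:
  span AB: UDL 20.2: wL³/(24EI) = 181.8/EI
  span AB: point load 166 at a = 3: Pab(L + a)/(6LEI) = 373.5/EI
  span BC: point load 20.4 at a = 6: Pab(L + b)/(6LEI) = 183.6/EI
  span BC: point load 90.5 at a = 7.2: Pab(L + b)/(6LEI) = 729.8/EI
  relative rotation θ_0 = (555.3 + 913.4)/EI = 1469/EI
A unit hogging moment at B produces rotation L₁/(3EI) + L₂/(3EI) = 6/EI.
Slope continuity at B: θ_0 = M_B·6/EI, so M_B = 1469/6 = 244.8 kN·m (hogging).
Span BC, ΣM about C: R_B^{BC}·12 = 556.8 + 244.8, so R_B^{BC} = 66.8 kN and R_C = 110.9 − 66.8 = 44.1 kN.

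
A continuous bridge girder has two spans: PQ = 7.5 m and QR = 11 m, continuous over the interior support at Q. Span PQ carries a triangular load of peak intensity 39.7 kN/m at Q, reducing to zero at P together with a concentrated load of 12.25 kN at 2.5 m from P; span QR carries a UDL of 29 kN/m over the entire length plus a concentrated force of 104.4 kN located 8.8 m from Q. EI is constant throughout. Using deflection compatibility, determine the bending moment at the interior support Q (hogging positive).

M_Q = 392.2 kN·m

Insert a hinge at Q; M_Q is the redundant, and each span becomes simply supported.
Discontinuity in slope at Q on the released structure — sum the simple-span end rotations:
  span PQ: triangular load, peak 39.7: w₀L³/(45EI) = 372.2/EI
  span PQ: point load 12.25 at a = 2.5: Pab(L + a)/(6LEI) = 34.03/EI
  span QR: UDL 29: wL³/(24EI) = 1608/EI
  span QR: point load 104.4 at a = 8.8: Pab(L + b)/(6LEI) = 404.2/EI
  relative rotation θ_0 = (406.2 + 2013)/EI = 2419/EI
A unit hogging moment at Q produces rotation L₁/(3EI) + L₂/(3EI) = 6.167/EI.
Compatibility: M_Q·(L₁+L₂)/(3EI) = θ_0, giving M_Q = 392.2 kN·m (hogging).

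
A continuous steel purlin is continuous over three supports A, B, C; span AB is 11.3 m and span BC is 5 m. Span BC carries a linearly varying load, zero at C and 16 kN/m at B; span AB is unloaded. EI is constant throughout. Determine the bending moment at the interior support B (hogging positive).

Take M_B as the redundant. Released structure: two simple spans AB and BC with a hinge at B.
Rotations at B on the released spans (each span's end-slope, ×1/EI):
  span BC: triangular load, peak 16: w₀L³/(45EI) = 44.44/EI
  relative rotation θ_0 = (0 + 44.44)/EI = 44.44/EI
A unit hogging moment at B produces rotation L₁/(3EI) + L₂/(3EI) = 5.433/EI.
Slope continuity at B: θ_0 = M_B·5.433/EI, so M_B = 44.44/5.433 = 8.18 kN·m (hogging).

M_B = 8.18 kN·m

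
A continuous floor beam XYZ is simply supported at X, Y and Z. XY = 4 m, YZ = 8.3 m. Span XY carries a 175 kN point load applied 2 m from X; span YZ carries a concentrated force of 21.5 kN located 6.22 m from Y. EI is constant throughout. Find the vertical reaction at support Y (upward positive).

Insert a hinge at Y; M_Y is the redundant, and each span becomes simply supported.
Discontinuity in slope at Y on the released structure — sum the simple-span end rotations:
  span XY: point load 175 at a = 2: Pab(L + a)/(6LEI) = 175/EI
  span YZ: point load 21.5 at a = 6.22: Pab(L + b)/(6LEI) = 57.98/EI
  relative rotation θ_0 = (175 + 57.98)/EI = 233/EI
A unit hogging moment at Y produces rotation L₁/(3EI) + L₂/(3EI) = 4.1/EI.
Slope continuity at Y: θ_0 = M_Y·4.1/EI, so M_Y = 233/4.1 = 56.82 kN·m (hogging).
Span XY, ΣM about X with M_Y applied at Y: R_Y^{XY}·4 = 350 + 56.82, so R_Y^{XY} = 101.7 kN and R_X = 175 − 101.7 = 73.29 kN.
Span YZ, ΣM about Z: R_Y^{YZ}·8.3 = 44.72 + 56.82, so R_Y^{YZ} = 12.23 kN and R_Z = 21.5 − 12.23 = 9.266 kN.
R_Y = 101.7 + 12.23 = 113.9 kN.

R_Y = 113.9 kN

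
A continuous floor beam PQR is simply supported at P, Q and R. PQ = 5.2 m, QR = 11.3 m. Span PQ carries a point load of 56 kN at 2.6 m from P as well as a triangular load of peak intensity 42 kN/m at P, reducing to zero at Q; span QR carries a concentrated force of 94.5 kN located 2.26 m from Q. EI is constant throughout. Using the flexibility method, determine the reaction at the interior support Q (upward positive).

R_Q = 180.3 kN

Release continuity at Q by inserting a hinge; the redundant is the internal moment M_Q. The primary structure is two simply-supported spans PQ and QR.
End slopes at the hinge Q, treating each span as simply supported:
  span PQ: point load 56 at a = 2.6: Pab(L + a)/(6LEI) = 94.64/EI
  span PQ: triangular load, peak 42: 7w₀L³/(360EI) = 114.8/EI
  span QR: point load 94.5 at a = 2.26: Pab(L + b)/(6LEI) = 579.2/EI
  relative rotation θ_0 = (209.5 + 579.2)/EI = 788.7/EI
A unit hogging moment at Q produces rotation L₁/(3EI) + L₂/(3EI) = 5.5/EI.
Slope continuity at Q: θ_0 = M_Q·5.5/EI, so M_Q = 788.7/5.5 = 143.4 kN·m (hogging).
Span PQ, ΣM about P with M_Q applied at Q: R_Q^{PQ}·5.2 = 334.9 + 143.4, so R_Q^{PQ} = 91.98 kN and R_P = 165.2 − 91.98 = 73.22 kN.
Span QR, ΣM about R: R_Q^{QR}·11.3 = 854.3 + 143.4, so R_Q^{QR} = 88.29 kN and R_R = 94.5 − 88.29 = 6.21 kN.
R_Q = 91.98 + 88.29 = 180.3 kN.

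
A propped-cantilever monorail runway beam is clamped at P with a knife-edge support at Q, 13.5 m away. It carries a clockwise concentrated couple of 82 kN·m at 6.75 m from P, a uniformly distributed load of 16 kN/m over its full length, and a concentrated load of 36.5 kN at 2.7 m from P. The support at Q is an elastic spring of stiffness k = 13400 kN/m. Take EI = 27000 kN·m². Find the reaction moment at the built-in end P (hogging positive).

M_P = 428.2 kN·m

Take the reaction at Q as the redundant and release it; the primary structure is a cantilever fixed at P.
Deflection at Q on the released cantilever, summing each load's contribution:
  clockwise couple 82 at a = 6.75: M₀a(2L − a)/(2EI) = 5604/EI
  UDL 16: wL⁴/(8EI) = 66430/EI
  point load 36.5 at a = 2.7: Pa²(3L − a)/(6EI) = 1676/EI
  δ_0 = 73711/EI
Flexibility coefficient — unit upward force at Q: δ_{QQ} = L³/(3EI) = 820.1/EI.
With EI = 27000 kN·m²: δ_0 = 2.73 m and δ_{QQ} = 0.030375 m/kN.
Compatibility — the spring shortens by R_Q/k under the reaction it provides: δ_0 − R_Q·δ_{QQ} = R_Q/k. With 1/k = 0.000075 m/kN, R_Q = δ_0 / (δ_{QQ} + 1/k) = 2.73 / (0.030375 + 0.000075) = 89.66 kN.
Moment equilibrium about P: M_P = Σ(load moments about P) − R_Q·L = 1639 − 89.66×13.5 = 428.2 kN·m.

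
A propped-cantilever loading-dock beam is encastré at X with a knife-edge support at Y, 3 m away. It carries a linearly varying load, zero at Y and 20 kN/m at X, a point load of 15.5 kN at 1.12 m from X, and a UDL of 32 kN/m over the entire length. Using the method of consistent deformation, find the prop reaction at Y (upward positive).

R_Y = 44.84 kN

Release the roller at Y. Primary structure: cantilever fixed at X.
Primary-structure tip deflection at Y by superposition:
  triangular load, peak 20 at the fixed end: w₀L⁴/(30EI) = 54/EI
  point load 15.5 at a = 1.12: Pa²(3L − a)/(6EI) = 25.54/EI
  UDL 32: wL⁴/(8EI) = 324/EI
  δ_0 = 403.5/EI
Tip deflection under a unit load at Y: L³/(3EI) = 9/EI.
Compatibility at Y: δ_0 − R_Y·δ_{YY} = 0, so R_Y = 403.5/9 = 44.84 kN.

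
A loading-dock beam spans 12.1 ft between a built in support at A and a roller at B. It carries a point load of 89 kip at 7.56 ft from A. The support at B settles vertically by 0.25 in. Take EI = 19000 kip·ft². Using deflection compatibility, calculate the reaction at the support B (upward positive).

Remove the prop at B; the released (primary) structure is a cantilever built in at A.
Deflection at B on the released cantilever, summing each load's contribution:
  point load 89 at a = 7.56: Pa²(3L − a)/(6EI) = 24365/EI
Tip deflection under a unit load at B: L³/(3EI) = 590.5/EI.
With EI = 19000 kip·ft²: δ_0 = 1.2824 ft and δ_{BB} = 0.03108 ft/kip.
Compatibility — the beam at B must follow the support down by 0.02083 ft: δ_0 − R_B·δ_{BB} = 0.02083, so R_B = (1.2824 − 0.02083)/0.03108 = 40.59 kip.

R_B = 40.59 kip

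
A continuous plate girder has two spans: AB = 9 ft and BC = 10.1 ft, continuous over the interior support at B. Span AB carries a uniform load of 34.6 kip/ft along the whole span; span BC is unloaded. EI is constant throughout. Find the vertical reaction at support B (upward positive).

R_B = 190.4 kip

Take M_B as the redundant. Released structure: two simple spans AB and BC with a hinge at B.
Discontinuity in slope at B on the released structure — sum the simple-span end rotations:
  span AB: UDL 34.6: wL³/(24EI) = 1051/EI
  relative rotation θ_0 = (1051 + 0)/EI = 1051/EI
A unit hogging moment at B produces rotation L₁/(3EI) + L₂/(3EI) = 6.367/EI.
Slope continuity at B: θ_0 = M_B·6.367/EI, so M_B = 1051/6.367 = 165.1 kip·ft (hogging).
Span AB, ΣM about A with M_B applied at B: R_B^{AB}·9 = 1401 + 165.1, so R_B^{AB} = 174 kip and R_A = 311.4 − 174 = 137.4 kip.
Span BC, ΣM about C: R_B^{BC}·10.1 = 0 + 165.1, so R_B^{BC} = 16.34 kip and R_C = 0 − 16.34 = -16.34 kip.
R_B = 174 + 16.34 = 190.4 kip.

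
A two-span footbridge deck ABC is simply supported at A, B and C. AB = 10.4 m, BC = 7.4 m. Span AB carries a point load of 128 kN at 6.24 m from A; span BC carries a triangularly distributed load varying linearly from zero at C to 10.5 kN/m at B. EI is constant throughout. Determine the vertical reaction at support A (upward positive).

R_A = 35.31 kN

Insert a hinge at B; M_B is the redundant, and each span becomes simply supported.
Discontinuity in slope at B on the released structure — sum the simple-span end rotations:
  span AB: point load 128 at a = 6.24: Pab(L + a)/(6LEI) = 886/EI
  span BC: triangular load, peak 10.5: w₀L³/(45EI) = 94.55/EI
  relative rotation θ_0 = (886 + 94.55)/EI = 980.6/EI
A unit hogging moment at B produces rotation L₁/(3EI) + L₂/(3EI) = 5.933/EI.
Compatibility: M_B·(L₁+L₂)/(3EI) = θ_0, giving M_B = 165.3 kN·m (hogging).
Span AB, ΣM about A with M_B applied at B: R_B^{AB}·10.4 = 798.7 + 165.3, so R_B^{AB} = 92.69 kN and R_A = 128 − 92.69 = 35.31 kN.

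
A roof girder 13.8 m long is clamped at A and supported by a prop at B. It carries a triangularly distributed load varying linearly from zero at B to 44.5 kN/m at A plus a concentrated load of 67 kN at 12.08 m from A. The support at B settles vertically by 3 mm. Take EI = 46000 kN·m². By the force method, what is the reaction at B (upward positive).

R_B = 115.8 kN

Choose R_B as the redundant. The primary structure is the cantilever fixed at A.
Free-end deflection of the primary structure under the applied loading (downward +):
  triangular load, peak 44.5 at the fixed end: w₀L⁴/(30EI) = 53797/EI
  point load 67 at a = 12.08: Pa²(3L − a)/(6EI) = 47777/EI
  δ_0 = 101574/EI
Tip deflection under a unit load at B: L³/(3EI) = 876/EI.
With EI = 46000 kN·m²: δ_0 = 2.2081 m and δ_{BB} = 0.019044 m/kN.
Compatibility — the beam at B must follow the support down by 0.003 m: δ_0 − R_B·δ_{BB} = 0.003, so R_B = (2.2081 − 0.003)/0.019044 = 115.8 kN.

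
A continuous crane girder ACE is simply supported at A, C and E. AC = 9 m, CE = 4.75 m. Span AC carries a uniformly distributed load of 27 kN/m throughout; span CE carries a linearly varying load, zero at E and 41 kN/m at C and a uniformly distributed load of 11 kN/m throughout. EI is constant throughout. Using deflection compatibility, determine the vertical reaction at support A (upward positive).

Take M_C as the redundant. Released structure: two simple spans AC and CE with a hinge at C.
Rotations at C on the released spans (each span's end-slope, ×1/EI):
  span AC: UDL 27: wL³/(24EI) = 820.1/EI
  span CE: triangular load, peak 41: w₀L³/(45EI) = 97.65/EI
  span CE: UDL 11: wL³/(24EI) = 49.12/EI
  relative rotation θ_0 = (820.1 + 146.8)/EI = 966.9/EI
A unit hogging moment at C produces rotation L₁/(3EI) + L₂/(3EI) = 4.583/EI.
Compatibility: M_C·(L₁+L₂)/(3EI) = θ_0, giving M_C = 211 kN·m (hogging).
Span AC, ΣM about A with M_C applied at C: R_C^{AC}·9 = 1094 + 211, so R_C^{AC} = 144.9 kN and R_A = 243 − 144.9 = 98.06 kN.

R_A = 98.06 kN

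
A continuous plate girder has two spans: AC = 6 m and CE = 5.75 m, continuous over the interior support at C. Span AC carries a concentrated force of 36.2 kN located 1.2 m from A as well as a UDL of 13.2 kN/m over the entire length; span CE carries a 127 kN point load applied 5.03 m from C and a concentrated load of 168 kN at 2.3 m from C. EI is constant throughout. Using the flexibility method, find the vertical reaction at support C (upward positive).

R_C = 215.9 kN

Take M_C as the redundant. Released structure: two simple spans AC and CE with a hinge at C.
Discontinuity in slope at C on the released structure — sum the simple-span end rotations:
  span AC: point load 36.2 at a = 1.2: Pab(L + a)/(6LEI) = 41.7/EI
  span AC: UDL 13.2: wL³/(24EI) = 118.8/EI
  span CE: point load 127 at a = 5.03: Pab(L + b)/(6LEI) = 86.26/EI
  span CE: point load 168 at a = 2.3: Pab(L + b)/(6LEI) = 355.5/EI
  relative rotation θ_0 = (160.5 + 441.7)/EI = 602.2/EI
A unit hogging moment at C produces rotation L₁/(3EI) + L₂/(3EI) = 3.917/EI.
Compatibility: M_C·(L₁+L₂)/(3EI) = θ_0, giving M_C = 153.8 kN·m (hogging).
Span AC, ΣM about A with M_C applied at C: R_C^{AC}·6 = 281 + 153.8, so R_C^{AC} = 72.47 kN and R_A = 115.4 − 72.47 = 42.93 kN.
Span CE, ΣM about E: R_C^{CE}·5.75 = 671 + 153.8, so R_C^{CE} = 143.4 kN and R_E = 295 − 143.4 = 151.6 kN.
R_C = 72.47 + 143.4 = 215.9 kN.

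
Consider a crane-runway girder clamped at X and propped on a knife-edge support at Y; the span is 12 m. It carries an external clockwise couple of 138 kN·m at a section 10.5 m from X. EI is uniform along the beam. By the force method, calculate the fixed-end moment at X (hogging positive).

M_X = -65.77 kN·m

Release the roller at Y. Primary structure: cantilever fixed at X.
Primary-structure tip deflection at Y by superposition:
  clockwise couple 138 at a = 10.5: M₀a(2L − a)/(2EI) = 9781/EI
Tip deflection under a unit load at Y: L³/(3EI) = 576/EI.
The prop prevents deflection at Y: R_Y = δ_0/δ_{YY} = 9781/576 = 16.98 kN.
Moment equilibrium about X: M_X = Σ(load moments about X) − R_Y·L = 138 − 16.98×12 = -65.77 kN·m.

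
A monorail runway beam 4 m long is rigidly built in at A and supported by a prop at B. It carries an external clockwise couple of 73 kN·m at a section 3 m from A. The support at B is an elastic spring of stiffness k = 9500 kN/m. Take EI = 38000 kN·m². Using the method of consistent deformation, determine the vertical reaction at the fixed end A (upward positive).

R_A = -21.61 kN

Release the roller at B. Primary structure: cantilever fixed at A.
Downward deflection at the released point B due to the loads:
  clockwise couple 73 at a = 3: M₀a(2L − a)/(2EI) = 547.5/EI
Tip deflection under a unit load at B: L³/(3EI) = 21.33/EI.
With EI = 38000 kN·m²: δ_0 = 0.014408 m and δ_{BB} = 0.000561 m/kN.
Compatibility — the spring shortens by R_B/k under the reaction it provides: δ_0 − R_B·δ_{BB} = R_B/k. With 1/k = 0.000105 m/kN, R_B = δ_0 / (δ_{BB} + 1/k) = 0.014408 / (0.000561 + 0.000105) = 21.61 kN.
Vertical equilibrium: R_A = ΣP − R_B = 0 − 21.61 = -21.61 kN.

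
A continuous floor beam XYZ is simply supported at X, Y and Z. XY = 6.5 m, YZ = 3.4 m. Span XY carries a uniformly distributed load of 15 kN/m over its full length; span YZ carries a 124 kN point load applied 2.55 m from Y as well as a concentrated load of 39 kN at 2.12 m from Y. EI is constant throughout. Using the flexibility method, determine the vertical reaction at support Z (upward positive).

Take M_Y as the redundant. Released structure: two simple spans XY and YZ with a hinge at Y.
End slopes at the hinge Y, treating each span as simply supported:
  span XY: UDL 15: wL³/(24EI) = 171.6/EI
  span YZ: point load 124 at a = 2.55: Pab(L + b)/(6LEI) = 55.99/EI
  span YZ: point load 39 at a = 2.12: Pab(L + b)/(6LEI) = 24.28/EI
  relative rotation θ_0 = (171.6 + 80.27)/EI = 251.9/EI
A unit hogging moment at Y produces rotation L₁/(3EI) + L₂/(3EI) = 3.3/EI.
Slope continuity at Y: θ_0 = M_Y·3.3/EI, so M_Y = 251.9/3.3 = 76.34 kN·m (hogging).
Span YZ, ΣM about Z: R_Y^{YZ}·3.4 = 155.3 + 76.34, so R_Y^{YZ} = 68.13 kN and R_Z = 163 − 68.13 = 94.87 kN.

R_Z = 94.87 kN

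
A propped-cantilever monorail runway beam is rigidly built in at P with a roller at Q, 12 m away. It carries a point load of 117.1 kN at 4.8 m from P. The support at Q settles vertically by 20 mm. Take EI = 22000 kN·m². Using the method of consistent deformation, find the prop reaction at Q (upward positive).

R_Q = 23.59 kN

Release the roller at Q. Primary structure: cantilever fixed at P.
Deflection at Q on the released cantilever, summing each load's contribution:
  point load 117.1 at a = 4.8: Pa²(3L − a)/(6EI) = 14030/EI
Flexibility coefficient — unit upward force at Q: δ_{QQ} = L³/(3EI) = 576/EI.
With EI = 22000 kN·m²: δ_0 = 0.63771 m and δ_{QQ} = 0.026182 m/kN.
Compatibility — the beam at Q must follow the support down by 0.02 m: δ_0 − R_Q·δ_{QQ} = 0.02, so R_Q = (0.63771 − 0.02)/0.026182 = 23.59 kN.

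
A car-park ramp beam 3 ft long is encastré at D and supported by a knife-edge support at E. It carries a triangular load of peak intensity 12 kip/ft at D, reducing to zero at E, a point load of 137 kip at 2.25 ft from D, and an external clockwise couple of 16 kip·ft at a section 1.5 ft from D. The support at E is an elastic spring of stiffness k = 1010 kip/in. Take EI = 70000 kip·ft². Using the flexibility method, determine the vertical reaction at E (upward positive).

R_E = 58.65 kip

Choose R_E as the redundant. The primary structure is the cantilever fixed at D.
Deflection at E on the released cantilever, summing each load's contribution:
  triangular load, peak 12 at the fixed end: w₀L⁴/(30EI) = 32.4/EI
  point load 137 at a = 2.25: Pa²(3L − a)/(6EI) = 780.3/EI
  clockwise couple 16 at a = 1.5: M₀a(2L − a)/(2EI) = 54/EI
  δ_0 = 866.7/EI
Tip deflection under a unit load at E: L³/(3EI) = 9/EI.
With EI = 70000 kip·ft²: δ_0 = 0.012381 ft and δ_{EE} = 0.000129 ft/kip.
Compatibility — the spring shortens by R_E/k under the reaction it provides: δ_0 − R_E·δ_{EE} = R_E/k. With 1/k = 1/(1010×12) ft/kip = 0.000083 ft/kip, R_E = δ_0 / (δ_{EE} + 1/k) = 0.012381 / (0.000129 + 0.000083) = 58.65 kip.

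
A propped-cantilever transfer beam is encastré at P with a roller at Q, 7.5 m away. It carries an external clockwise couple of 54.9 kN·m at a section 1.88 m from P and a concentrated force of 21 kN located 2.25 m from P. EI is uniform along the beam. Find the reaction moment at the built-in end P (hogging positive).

M_P = 46.9 kN·m

Release the roller at Q. Primary structure: cantilever fixed at P.
Free-end deflection of the primary structure under the applied loading (downward +):
  clockwise couple 54.9 at a = 1.88: M₀a(2L − a)/(2EI) = 677.1/EI
  point load 21 at a = 2.25: Pa²(3L − a)/(6EI) = 358.8/EI
  δ_0 = 1036/EI
Flexibility coefficient — unit upward force at Q: δ_{QQ} = L³/(3EI) = 140.6/EI.
Compatibility at Q: δ_0 − R_Q·δ_{QQ} = 0, so R_Q = 1036/140.6 = 7.366 kN.
Moment equilibrium about P: M_P = Σ(load moments about P) − R_Q·L = 102.2 − 7.366×7.5 = 46.9 kN·m.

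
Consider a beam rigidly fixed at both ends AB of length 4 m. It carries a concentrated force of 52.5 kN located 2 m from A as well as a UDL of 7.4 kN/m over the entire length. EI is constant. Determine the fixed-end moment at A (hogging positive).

M_A = 36.12 kN·m

Take the two fixed-end moments M_A, M_B as redundants; the released structure is the simple span AB.
End rotations of the released simple span under the applied load (×1/EI):
  at A: point load 52.5 at a = 2: Pab(L + b)/(6LEI) = 52.5/EI
  at B: point load 52.5 at a = 2: Pab(L + a)/(6LEI) = 52.5/EI
  at A: UDL 7.4: wL³/(24EI) = 19.73/EI
  at B: UDL 7.4: wL³/(24EI) = 19.73/EI
  θ_A0 = 72.23/EI,  θ_B0 = 72.23/EI
Flexibility coefficients: a unit moment at one end gives L/(3EI) there and L/(6EI) at the far end, so f₁₁ = f₂₂ = 1.333/EI and f₁₂ = f₂₁ = 0.6667/EI.
Compatibility — zero rotation at each built-in end:
  1.333 M_A + 0.6667 M_B = 72.23
  0.6667 M_A + 1.333 M_B = 72.23
Solving the pair gives M_A = 36.12 kN·m and M_B = 36.12 kN·m (hogging).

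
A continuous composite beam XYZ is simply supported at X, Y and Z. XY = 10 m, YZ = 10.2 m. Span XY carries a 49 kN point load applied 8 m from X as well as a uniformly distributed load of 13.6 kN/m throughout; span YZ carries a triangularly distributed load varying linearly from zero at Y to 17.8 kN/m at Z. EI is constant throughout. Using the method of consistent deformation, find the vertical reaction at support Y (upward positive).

Take M_Y as the redundant. Released structure: two simple spans XY and YZ with a hinge at Y.
End slopes at the hinge Y, treating each span as simply supported:
  span XY: point load 49 at a = 8: Pab(L + a)/(6LEI) = 235.2/EI
  span XY: UDL 13.6: wL³/(24EI) = 566.7/EI
  span YZ: triangular load, peak 17.8: 7w₀L³/(360EI) = 367.3/EI
  relative rotation θ_0 = (801.9 + 367.3)/EI = 1169/EI
A unit hogging moment at Y produces rotation L₁/(3EI) + L₂/(3EI) = 6.733/EI.
Compatibility: M_Y·(L₁+L₂)/(3EI) = θ_0, giving M_Y = 173.6 kN·m (hogging).
Span XY, ΣM about X with M_Y applied at Y: R_Y^{XY}·10 = 1072 + 173.6, so R_Y^{XY} = 124.6 kN and R_X = 185 − 124.6 = 60.44 kN.
Span YZ, ΣM about Z: R_Y^{YZ}·10.2 = 308.7 + 173.6, so R_Y^{YZ} = 47.28 kN and R_Z = 90.78 − 47.28 = 43.5 kN.
R_Y = 124.6 + 47.28 = 171.8 kN.

R_Y = 171.8 kN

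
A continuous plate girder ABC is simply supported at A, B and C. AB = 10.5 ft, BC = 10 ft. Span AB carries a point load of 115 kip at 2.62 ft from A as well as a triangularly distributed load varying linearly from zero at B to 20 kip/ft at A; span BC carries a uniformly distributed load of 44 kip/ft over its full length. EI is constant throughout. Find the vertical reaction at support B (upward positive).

R_B = 363.1 kip

Insert a hinge at B; M_B is the redundant, and each span becomes simply supported.
Discontinuity in slope at B on the released structure — sum the simple-span end rotations:
  span AB: point load 115 at a = 2.62: Pab(L + a)/(6LEI) = 494.4/EI
  span AB: triangular load, peak 20: 7w₀L³/(360EI) = 450.2/EI
  span BC: UDL 44: wL³/(24EI) = 1833/EI
  relative rotation θ_0 = (944.6 + 1833)/EI = 2778/EI
A unit hogging moment at B produces rotation L₁/(3EI) + L₂/(3EI) = 6.833/EI.
Compatibility: M_B·(L₁+L₂)/(3EI) = θ_0, giving M_B = 406.5 kip·ft (hogging).
Span AB, ΣM about A with M_B applied at B: R_B^{AB}·10.5 = 668.8 + 406.5, so R_B^{AB} = 102.4 kip and R_A = 220 − 102.4 = 117.6 kip.
Span BC, ΣM about C: R_B^{BC}·10 = 2200 + 406.5, so R_B^{BC} = 260.7 kip and R_C = 440 − 260.7 = 179.3 kip.
R_B = 102.4 + 260.7 = 363.1 kip.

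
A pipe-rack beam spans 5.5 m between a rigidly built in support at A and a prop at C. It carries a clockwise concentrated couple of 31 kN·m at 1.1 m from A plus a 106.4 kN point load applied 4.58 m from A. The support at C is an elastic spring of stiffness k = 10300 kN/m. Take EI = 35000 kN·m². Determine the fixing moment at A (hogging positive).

Choose R_C as the redundant. The primary structure is the cantilever fixed at A.
Primary-structure tip deflection at C by superposition:
  clockwise couple 31 at a = 1.1: M₀a(2L − a)/(2EI) = 168.8/EI
  point load 106.4 at a = 4.58: Pa²(3L − a)/(6EI) = 4434/EI
  δ_0 = 4603/EI
Flexibility coefficient — unit upward force at C: δ_{CC} = L³/(3EI) = 55.46/EI.
With EI = 35000 kN·m²: δ_0 = 0.13151 m and δ_{CC} = 0.001585 m/kN.
Compatibility — the spring shortens by R_C/k under the reaction it provides: δ_0 − R_C·δ_{CC} = R_C/k. With 1/k = 0.000097 m/kN, R_C = δ_0 / (δ_{CC} + 1/k) = 0.13151 / (0.001585 + 0.000097) = 78.2 kN.
Moment equilibrium about A: M_A = Σ(load moments about A) − R_C·L = 518.3 − 78.2×5.5 = 88.19 kN·m.

M_A = 88.19 kN·m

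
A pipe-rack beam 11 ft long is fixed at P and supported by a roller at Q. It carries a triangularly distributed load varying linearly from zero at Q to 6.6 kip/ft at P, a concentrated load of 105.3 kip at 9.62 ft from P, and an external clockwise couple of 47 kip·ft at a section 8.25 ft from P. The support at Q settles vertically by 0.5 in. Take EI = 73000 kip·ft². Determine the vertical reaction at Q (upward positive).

R_Q = 92 kip

Take the reaction at Q as the redundant and release it; the primary structure is a cantilever fixed at P.
Primary-structure tip deflection at Q by superposition:
  triangular load, peak 6.6 at the fixed end: w₀L⁴/(30EI) = 3221/EI
  point load 105.3 at a = 9.62: Pa²(3L − a)/(6EI) = 37973/EI
  clockwise couple 47 at a = 8.25: M₀a(2L − a)/(2EI) = 2666/EI
  δ_0 = 43860/EI
Tip deflection under a unit load at Q: L³/(3EI) = 443.7/EI.
With EI = 73000 kip·ft²: δ_0 = 0.60082 ft and δ_{QQ} = 0.006078 ft/kip.
Compatibility — the beam at Q must follow the support down by 0.04167 ft: δ_0 − R_Q·δ_{QQ} = 0.04167, so R_Q = (0.60082 − 0.04167)/0.006078 = 92 kip.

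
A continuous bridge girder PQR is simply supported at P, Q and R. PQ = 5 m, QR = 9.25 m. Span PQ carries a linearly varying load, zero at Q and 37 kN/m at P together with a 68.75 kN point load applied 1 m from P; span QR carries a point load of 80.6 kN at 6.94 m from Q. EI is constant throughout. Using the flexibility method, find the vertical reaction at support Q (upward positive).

Release continuity at Q by inserting a hinge; the redundant is the internal moment M_Q. The primary structure is two simply-supported spans PQ and QR.
Discontinuity in slope at Q on the released structure — sum the simple-span end rotations:
  span PQ: triangular load, peak 37: 7w₀L³/(360EI) = 89.93/EI
  span PQ: point load 68.75 at a = 1: Pab(L + a)/(6LEI) = 55/EI
  span QR: point load 80.6 at a = 6.94: Pab(L + b)/(6LEI) = 269.1/EI
  relative rotation θ_0 = (144.9 + 269.1)/EI = 414.1/EI
A unit hogging moment at Q produces rotation L₁/(3EI) + L₂/(3EI) = 4.75/EI.
Compatibility: M_Q·(L₁+L₂)/(3EI) = θ_0, giving M_Q = 87.17 kN·m (hogging).
Span PQ, ΣM about P with M_Q applied at Q: R_Q^{PQ}·5 = 222.9 + 87.17, so R_Q^{PQ} = 62.02 kN and R_P = 161.2 − 62.02 = 99.23 kN.
Span QR, ΣM about R: R_Q^{QR}·9.25 = 186.2 + 87.17, so R_Q^{QR} = 29.55 kN and R_R = 80.6 − 29.55 = 51.05 kN.
R_Q = 62.02 + 29.55 = 91.57 kN.

R_Q = 91.57 kN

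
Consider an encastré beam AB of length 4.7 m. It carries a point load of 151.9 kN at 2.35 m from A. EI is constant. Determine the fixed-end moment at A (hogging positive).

Take the two fixed-end moments M_A, M_B as redundants; the released structure is the simple span AB.
End rotations of the released simple span under the applied load (×1/EI):
  at A: point load 151.9 at a = 2.35: Pab(L + b)/(6LEI) = 209.7/EI
  at B: point load 151.9 at a = 2.35: Pab(L + a)/(6LEI) = 209.7/EI
  θ_A0 = 209.7/EI,  θ_B0 = 209.7/EI
Flexibility coefficients: a unit moment at one end gives L/(3EI) there and L/(6EI) at the far end, so f₁₁ = f₂₂ = 1.567/EI and f₁₂ = f₂₁ = 0.7833/EI.
Compatibility — zero rotation at each built-in end:
  1.567 M_A + 0.7833 M_B = 209.7
  0.7833 M_A + 1.567 M_B = 209.7
Solving the pair gives M_A = 89.24 kN·m and M_B = 89.24 kN·m (hogging).

M_A = 89.24 kN·m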